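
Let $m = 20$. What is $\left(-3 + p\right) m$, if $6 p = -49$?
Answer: $- \frac{670}{3} \approx -223.33$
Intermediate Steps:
$p = - \frac{49}{6}$ ($p = \frac{1}{6} \left(-49\right) = - \frac{49}{6} \approx -8.1667$)
$\left(-3 + p\right) m = \left(-3 - \frac{49}{6}\right) 20 = \left(- \frac{67}{6}\right) 20 = - \frac{670}{3}$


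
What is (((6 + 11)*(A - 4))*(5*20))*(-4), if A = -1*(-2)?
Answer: 13600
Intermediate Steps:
A = 2
(((6 + 11)*(A - 4))*(5*20))*(-4) = (((6 + 11)*(2 - 4))*(5*20))*(-4) = ((17*(-2))*100)*(-4) = -34*100*(-4) = -3400*(-4) = 13600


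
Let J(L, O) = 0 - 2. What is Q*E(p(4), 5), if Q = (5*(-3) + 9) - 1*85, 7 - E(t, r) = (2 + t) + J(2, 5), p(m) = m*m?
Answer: 819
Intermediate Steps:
J(L, O) = -2
p(m) = m**2
E(t, r) = 7 - t (E(t, r) = 7 - ((2 + t) - 2) = 7 - t)
Q = -91 (Q = (-15 + 9) - 85 = -6 - 85 = -91)
Q*E(p(4), 5) = -91*(7 - 1*4**2) = -91*(7 - 1*16) = -91*(7 - 16) = -91*(-9) = 819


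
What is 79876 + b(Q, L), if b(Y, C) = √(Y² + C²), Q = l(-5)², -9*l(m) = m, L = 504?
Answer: 79876 + √1666599601/81 ≈ 80380.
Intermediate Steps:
l(m) = -m/9
Q = 25/81 (Q = (-⅑*(-5))² = (5/9)² = 25/81 ≈ 0.30864)
b(Y, C) = √(C² + Y²)
79876 + b(Q, L) = 79876 + √(504² + (25/81)²) = 79876 + √(254016 + 625/6561) = 79876 + √(1666599601/6561) = 79876 + √1666599601/81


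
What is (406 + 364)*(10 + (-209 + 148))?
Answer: -39270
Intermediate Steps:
(406 + 364)*(10 + (-209 + 148)) = 770*(10 - 61) = 770*(-51) = -39270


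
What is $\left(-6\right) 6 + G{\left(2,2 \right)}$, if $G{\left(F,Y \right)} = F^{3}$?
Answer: $-28$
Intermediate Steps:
$\left(-6\right) 6 + G{\left(2,2 \right)} = \left(-6\right) 6 + 2^{3} = -36 + 8 = -28$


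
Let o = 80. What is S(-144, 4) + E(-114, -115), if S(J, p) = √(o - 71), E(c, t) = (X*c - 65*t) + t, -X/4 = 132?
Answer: 67555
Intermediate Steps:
X = -528 (X = -4*132 = -528)
E(c, t) = -528*c - 64*t (E(c, t) = (-528*c - 65*t) + t = -528*c - 64*t)
S(J, p) = 3 (S(J, p) = √(80 - 71) = √9 = 3)
S(-144, 4) + E(-114, -115) = 3 + (-528*(-114) - 64*(-115)) = 3 + (60192 + 7360) = 3 + 67552 = 67555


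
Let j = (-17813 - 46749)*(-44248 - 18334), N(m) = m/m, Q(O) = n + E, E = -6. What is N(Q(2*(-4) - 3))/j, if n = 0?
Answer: 1/4040419084 ≈ 2.4750e-10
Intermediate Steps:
Q(O) = -6 (Q(O) = 0 - 6 = -6)
N(m) = 1
j = 4040419084 (j = -64562*(-62582) = 4040419084)
N(Q(2*(-4) - 3))/j = 1/4040419084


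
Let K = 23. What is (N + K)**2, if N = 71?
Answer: 8836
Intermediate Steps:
(N + K)**2 = (71 + 23)**2 = 94**2 = 8836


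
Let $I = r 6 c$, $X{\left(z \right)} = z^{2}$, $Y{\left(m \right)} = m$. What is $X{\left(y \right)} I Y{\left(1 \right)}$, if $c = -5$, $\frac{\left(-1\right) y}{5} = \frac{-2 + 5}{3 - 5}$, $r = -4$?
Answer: $6750$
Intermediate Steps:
$y = \frac{15}{2}$ ($y = - 5 \frac{-2 + 5}{3 - 5} = - 5 \frac{3}{-2} = - 5 \cdot 3 \left(- \frac{1}{2}\right) = \left(-5\right) \left(- \frac{3}{2}\right) = \frac{15}{2} \approx 7.5$)
$I = 120$ ($I = \left(-4\right) 6 \left(-5\right) = \left(-24\right) \left(-5\right) = 120$)
$X{\left(y \right)} I Y{\left(1 \right)} = \left(\frac{15}{2}\right)^{2} \cdot 120 \cdot 1 = \frac{225}{4} \cdot 120 \cdot 1 = 6750 \cdot 1 = 6750$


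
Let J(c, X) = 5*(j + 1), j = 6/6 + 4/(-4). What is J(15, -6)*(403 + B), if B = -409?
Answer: -30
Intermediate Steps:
j = 0 (j = 6*(⅙) + 4*(-¼) = 1 - 1 = 0)
J(c, X) = 5 (J(c, X) = 5*(0 + 1) = 5*1 = 5)
J(15, -6)*(403 + B) = 5*(403 - 409) = 5*(-6) = -30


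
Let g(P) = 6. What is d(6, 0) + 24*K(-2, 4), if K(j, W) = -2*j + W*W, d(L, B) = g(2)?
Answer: 486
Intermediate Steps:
d(L, B) = 6
K(j, W) = W**2 - 2*j (K(j, W) = -2*j + W**2 = W**2 - 2*j)
d(6, 0) + 24*K(-2, 4) = 6 + 24*(4**2 - 2*(-2)) = 6 + 24*(16 + 4) = 6 + 24*20 = 6 + 480 = 486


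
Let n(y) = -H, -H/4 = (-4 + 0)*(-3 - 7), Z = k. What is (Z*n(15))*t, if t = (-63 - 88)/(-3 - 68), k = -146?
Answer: -3527360/71 ≈ -49681.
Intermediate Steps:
Z = -146
H = -160 (H = -4*(-4 + 0)*(-3 - 7) = -(-16)*(-10) = -4*40 = -160)
t = 151/71 (t = -151/(-71) = -151*(-1/71) = 151/71 ≈ 2.1268)
n(y) = 160 (n(y) = -1*(-160) = 160)
(Z*n(15))*t = -146*160*(151/71) = -23360*151/71 = -3527360/71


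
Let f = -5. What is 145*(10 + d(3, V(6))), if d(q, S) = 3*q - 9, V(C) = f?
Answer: 1450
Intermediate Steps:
V(C) = -5
d(q, S) = -9 + 3*q
145*(10 + d(3, V(6))) = 145*(10 + (-9 + 3*3)) = 145*(10 + (-9 + 9)) = 145*(10 + 0) = 145*10 = 1450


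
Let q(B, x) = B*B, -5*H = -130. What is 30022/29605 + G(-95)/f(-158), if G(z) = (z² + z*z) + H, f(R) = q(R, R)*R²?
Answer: 4677571112123/4612468592020 ≈ 1.0141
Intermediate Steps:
H = 26 (H = -⅕*(-130) = 26)
q(B, x) = B²
f(R) = R⁴ (f(R) = R²*R² = R⁴)
G(z) = 26 + 2*z² (G(z) = (z² + z*z) + 26 = (z² + z²) + 26 = 2*z² + 26 = 26 + 2*z²)
30022/29605 + G(-95)/f(-158) = 30022/29605 + (26 + 2*(-95)²)/((-158)⁴) = 30022*(1/29605) + (26 + 2*9025)/623201296 = 30022/29605 + (26 + 18050)*(1/623201296) = 30022/29605 + 18076*(1/623201296) = 30022/29605 + 4519/155800324 = 4677571112123/4612468592020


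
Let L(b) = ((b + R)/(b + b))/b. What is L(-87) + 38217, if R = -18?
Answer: 192842947/5046 ≈ 38217.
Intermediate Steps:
L(b) = (-18 + b)/(2*b²) (L(b) = ((b - 18)/(b + b))/b = ((-18 + b)/((2*b)))/b = ((-18 + b)*(1/(2*b)))/b = ((-18 + b)/(2*b))/b = (-18 + b)/(2*b²))
L(-87) + 38217 = (½)*(-18 - 87)/(-87)² + 38217 = (½)*(1/7569)*(-105) + 38217 = -35/5046 + 38217 = 192842947/5046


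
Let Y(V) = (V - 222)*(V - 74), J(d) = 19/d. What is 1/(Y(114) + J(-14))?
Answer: -14/60499 ≈ -0.00023141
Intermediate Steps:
Y(V) = (-222 + V)*(-74 + V)
1/(Y(114) + J(-14)) = 1/((16428 + 114² - 296*114) + 19/(-14)) = 1/((16428 + 12996 - 33744) + 19*(-1/14)) = 1/(-4320 - 19/14) = 1/(-60499/14) = -14/60499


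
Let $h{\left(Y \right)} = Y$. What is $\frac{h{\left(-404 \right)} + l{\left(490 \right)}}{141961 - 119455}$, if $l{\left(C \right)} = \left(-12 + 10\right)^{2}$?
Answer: $- \frac{200}{11253} \approx -0.017773$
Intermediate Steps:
$l{\left(C \right)} = 4$ ($l{\left(C \right)} = \left(-2\right)^{2} = 4$)
$\frac{h{\left(-404 \right)} + l{\left(490 \right)}}{141961 - 119455} = \frac{-404 + 4}{141961 - 119455} = - \frac{400}{22506} = \left(-400\right) \frac{1}{22506} = - \frac{200}{11253}$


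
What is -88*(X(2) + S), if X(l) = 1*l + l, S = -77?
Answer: 6424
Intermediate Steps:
X(l) = 2*l (X(l) = l + l = 2*l)
-88*(X(2) + S) = -88*(2*2 - 77) = -88*(4 - 77) = -88*(-73) = 6424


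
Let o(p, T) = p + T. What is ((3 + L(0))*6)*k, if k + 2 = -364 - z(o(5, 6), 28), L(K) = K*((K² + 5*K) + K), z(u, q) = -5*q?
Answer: -4068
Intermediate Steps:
o(p, T) = T + p
L(K) = K*(K² + 6*K)
k = -226 (k = -2 + (-364 - (-5)*28) = -2 + (-364 - 1*(-140)) = -2 + (-364 + 140) = -2 - 224 = -226)
((3 + L(0))*6)*k = ((3 + 0²*(6 + 0))*6)*(-226) = ((3 + 0*6)*6)*(-226) = ((3 + 0)*6)*(-226) = (3*6)*(-226) = 18*(-226) = -4068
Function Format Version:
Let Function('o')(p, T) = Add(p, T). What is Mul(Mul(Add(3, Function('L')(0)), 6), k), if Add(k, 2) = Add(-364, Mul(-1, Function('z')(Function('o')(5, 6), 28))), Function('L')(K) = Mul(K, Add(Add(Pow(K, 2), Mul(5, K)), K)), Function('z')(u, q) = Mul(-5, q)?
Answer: -4068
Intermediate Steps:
Function('o')(p, T) = Add(T, p)
Function('L')(K) = Mul(K, Add(Pow(K, 2), Mul(6, K)))
k = -226 (k = Add(-2, Add(-364, Mul(-1, Mul(-5, 28)))) = Add(-2, Add(-364, Mul(-1, -140))) = Add(-2, Add(-364, 140)) = Add(-2, -224) = -226)
Mul(Mul(Add(3, Function('L')(0)), 6), k) = Mul(Mul(Add(3, Mul(Pow(0, 2), Add(6, 0))), 6), -226) = Mul(Mul(Add(3, Mul(0, 6)), 6), -226) = Mul(Mul(Add(3, 0), 6), -226) = Mul(Mul(3, 6), -226) = Mul(18, -226) = -4068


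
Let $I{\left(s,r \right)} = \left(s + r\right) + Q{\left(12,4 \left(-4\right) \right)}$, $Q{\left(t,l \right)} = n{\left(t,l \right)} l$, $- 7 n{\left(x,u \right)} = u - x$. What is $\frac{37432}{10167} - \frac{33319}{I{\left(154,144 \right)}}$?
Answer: $- \frac{8461415}{61002} \approx -138.71$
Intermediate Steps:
$n{\left(x,u \right)} = - \frac{u}{7} + \frac{x}{7}$ ($n{\left(x,u \right)} = - \frac{u - x}{7} = - \frac{u}{7} + \frac{x}{7}$)
$Q{\left(t,l \right)} = l \left(- \frac{l}{7} + \frac{t}{7}\right)$ ($Q{\left(t,l \right)} = \left(- \frac{l}{7} + \frac{t}{7}\right) l = l \left(- \frac{l}{7} + \frac{t}{7}\right)$)
$I{\left(s,r \right)} = -64 + r + s$ ($I{\left(s,r \right)} = \left(s + r\right) + \frac{4 \left(-4\right) \left(12 - 4 \left(-4\right)\right)}{7} = \left(r + s\right) + \frac{1}{7} \left(-16\right) \left(12 - -16\right) = \left(r + s\right) + \frac{1}{7} \left(-16\right) \left(12 + 16\right) = \left(r + s\right) + \frac{1}{7} \left(-16\right) 28 = \left(r + s\right) - 64 = -64 + r + s$)
$\frac{37432}{10167} - \frac{33319}{I{\left(154,144 \right)}} = \frac{37432}{10167} - \frac{33319}{-64 + 144 + 154} = 37432 \cdot \frac{1}{10167} - \frac{33319}{234} = \frac{37432}{10167} - \frac{2563}{18} = - \frac{8461415}{61002}$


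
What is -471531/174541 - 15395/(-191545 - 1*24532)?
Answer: -99199945192/37714295657 ≈ -2.6303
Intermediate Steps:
-471531/174541 - 15395/(-191545 - 1*24532) = -471531*1/174541 - 15395/(-191545 - 24532) = -471531/174541 - 15395/(-216077) = -471531/174541 - 15395*(-1/216077) = -471531/174541 + 15395/216077 = -99199945192/37714295657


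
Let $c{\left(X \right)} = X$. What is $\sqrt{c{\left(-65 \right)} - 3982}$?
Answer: $i \sqrt{4047} \approx 63.616 i$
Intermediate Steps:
$\sqrt{c{\left(-65 \right)} - 3982} = \sqrt{-65 - 3982} = \sqrt{-4047} = i \sqrt{4047}$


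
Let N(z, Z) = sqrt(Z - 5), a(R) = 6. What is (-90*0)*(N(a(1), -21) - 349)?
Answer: 0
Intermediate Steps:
N(z, Z) = sqrt(-5 + Z)
(-90*0)*(N(a(1), -21) - 349) = (-90*0)*(sqrt(-5 - 21) - 349) = 0*(sqrt(-26) - 349) = 0*(I*sqrt(26) - 349) = 0*(-349 + I*sqrt(26)) = 0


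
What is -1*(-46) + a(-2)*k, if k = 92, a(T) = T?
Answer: -138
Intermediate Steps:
-1*(-46) + a(-2)*k = -1*(-46) - 2*92 = 46 - 184 = -138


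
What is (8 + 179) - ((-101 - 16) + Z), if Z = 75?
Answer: 229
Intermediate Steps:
(8 + 179) - ((-101 - 16) + Z) = (8 + 179) - ((-101 - 16) + 75) = 187 - (-117 + 75) = 187 - 1*(-42) = 187 + 42 = 229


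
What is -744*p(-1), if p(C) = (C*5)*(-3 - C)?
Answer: -7440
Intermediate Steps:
p(C) = 5*C*(-3 - C) (p(C) = (5*C)*(-3 - C) = 5*C*(-3 - C))
-744*p(-1) = -(-3720)*(-1)*(3 - 1) = -(-3720)*(-1)*2 = -744*10 = -7440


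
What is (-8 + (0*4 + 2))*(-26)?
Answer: 156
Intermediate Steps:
(-8 + (0*4 + 2))*(-26) = (-8 + (0 + 2))*(-26) = (-8 + 2)*(-26) = -6*(-26) = 156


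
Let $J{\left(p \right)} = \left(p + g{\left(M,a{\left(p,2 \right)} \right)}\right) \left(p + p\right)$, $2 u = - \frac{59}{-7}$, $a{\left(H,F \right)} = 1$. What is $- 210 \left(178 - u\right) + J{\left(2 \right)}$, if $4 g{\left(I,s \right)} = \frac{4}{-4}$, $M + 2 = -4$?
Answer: $-36488$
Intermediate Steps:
$u = \frac{59}{14}$ ($u = \frac{\left(-59\right) \frac{1}{-7}}{2} = \frac{\left(-59\right) \left(- \frac{1}{7}\right)}{2} = \frac{1}{2} \cdot \frac{59}{7} = \frac{59}{14} \approx 4.2143$)
$M = -6$ ($M = -2 - 4 = -6$)
$g{\left(I,s \right)} = - \frac{1}{4}$ ($g{\left(I,s \right)} = \frac{4 \frac{1}{-4}}{4} = \frac{4 \left(- \frac{1}{4}\right)}{4} = \frac{1}{4} \left(-1\right) = - \frac{1}{4}$)
$J{\left(p \right)} = 2 p \left(- \frac{1}{4} + p\right)$ ($J{\left(p \right)} = \left(p - \frac{1}{4}\right) \left(p + p\right) = \left(- \frac{1}{4} + p\right) 2 p = 2 p \left(- \frac{1}{4} + p\right)$)
$- 210 \left(178 - u\right) + J{\left(2 \right)} = - 210 \left(178 - \frac{59}{14}\right) + \frac{1}{2} \cdot 2 \left(-1 + 4 \cdot 2\right) = - 210 \left(178 - \frac{59}{14}\right) + \frac{1}{2} \cdot 2 \left(-1 + 8\right) = \left(-210\right) \frac{2433}{14} + \frac{1}{2} \cdot 2 \cdot 7 = -36495 + 7 = -36488$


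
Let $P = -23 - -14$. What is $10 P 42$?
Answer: $-3780$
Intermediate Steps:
$P = -9$ ($P = -23 + 14 = -9$)
$10 P 42 = 10 \left(-9\right) 42 = \left(-90\right) 42 = -3780$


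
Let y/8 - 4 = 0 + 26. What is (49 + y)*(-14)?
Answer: -4046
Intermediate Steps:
y = 240 (y = 32 + 8*(0 + 26) = 32 + 8*26 = 32 + 208 = 240)
(49 + y)*(-14) = (49 + 240)*(-14) = 289*(-14) = -4046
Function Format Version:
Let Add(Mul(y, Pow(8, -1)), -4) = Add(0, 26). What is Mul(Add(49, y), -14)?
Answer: -4046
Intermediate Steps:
y = 240 (y = Add(32, Mul(8, Add(0, 26))) = Add(32, Mul(8, 26)) = Add(32, 208) = 240)
Mul(Add(49, y), -14) = Mul(Add(49, 240), -14) = Mul(289, -14) = -4046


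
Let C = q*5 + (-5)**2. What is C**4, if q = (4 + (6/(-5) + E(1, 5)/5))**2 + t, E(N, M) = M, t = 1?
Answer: 68184176641/625 ≈ 1.0909e+8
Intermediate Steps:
q = 386/25 (q = (4 + (6/(-5) + 5/5))**2 + 1 = (4 + (6*(-1/5) + 5*(1/5)))**2 + 1 = (4 + (-6/5 + 1))**2 + 1 = (4 - 1/5)**2 + 1 = (19/5)**2 + 1 = 361/25 + 1 = 386/25 ≈ 15.440)
C = 511/5 (C = (386/25)*5 + (-5)**2 = 386/5 + 25 = 511/5 ≈ 102.20)
C**4 = (511/5)**4 = 68184176641/625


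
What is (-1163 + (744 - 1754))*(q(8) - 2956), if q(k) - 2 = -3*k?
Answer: 6471194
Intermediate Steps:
q(k) = 2 - 3*k
(-1163 + (744 - 1754))*(q(8) - 2956) = (-1163 + (744 - 1754))*((2 - 3*8) - 2956) = (-1163 - 1010)*((2 - 24) - 2956) = -2173*(-22 - 2956) = -2173*(-2978) = 6471194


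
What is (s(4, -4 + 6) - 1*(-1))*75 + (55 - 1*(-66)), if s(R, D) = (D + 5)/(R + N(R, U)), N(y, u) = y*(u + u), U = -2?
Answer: 609/4 ≈ 152.25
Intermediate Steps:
N(y, u) = 2*u*y (N(y, u) = y*(2*u) = 2*u*y)
s(R, D) = -(5 + D)/(3*R) (s(R, D) = (D + 5)/(R + 2*(-2)*R) = (5 + D)/(R - 4*R) = (5 + D)/((-3*R)) = (5 + D)*(-1/(3*R)) = -(5 + D)/(3*R))
(s(4, -4 + 6) - 1*(-1))*75 + (55 - 1*(-66)) = ((1/3)*(-5 - (-4 + 6))/4 - 1*(-1))*75 + (55 - 1*(-66)) = ((1/3)*(1/4)*(-5 - 1*2) + 1)*75 + (55 + 66) = ((1/3)*(1/4)*(-5 - 2) + 1)*75 + 121 = ((1/3)*(1/4)*(-7) + 1)*75 + 121 = (-7/12 + 1)*75 + 121 = (5/12)*75 + 121 = 125/4 + 121 = 609/4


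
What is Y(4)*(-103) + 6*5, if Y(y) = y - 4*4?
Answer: 1266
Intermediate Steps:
Y(y) = -16 + y (Y(y) = y - 16 = -16 + y)
Y(4)*(-103) + 6*5 = (-16 + 4)*(-103) + 6*5 = -12*(-103) + 30 = 1236 + 30 = 1266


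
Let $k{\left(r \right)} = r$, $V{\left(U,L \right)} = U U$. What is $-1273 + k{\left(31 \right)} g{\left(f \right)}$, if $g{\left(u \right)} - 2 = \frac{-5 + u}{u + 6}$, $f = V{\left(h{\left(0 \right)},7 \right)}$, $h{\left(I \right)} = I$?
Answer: $- \frac{7421}{6} \approx -1236.8$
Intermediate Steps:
$V{\left(U,L \right)} = U^{2}$
$f = 0$ ($f = 0^{2} = 0$)
$g{\left(u \right)} = 2 + \frac{-5 + u}{6 + u}$ ($g{\left(u \right)} = 2 + \frac{-5 + u}{u + 6} = 2 + \frac{-5 + u}{6 + u}$)
$-1273 + k{\left(31 \right)} g{\left(f \right)} = -1273 + 31 \frac{7 + 3 \cdot 0}{6 + 0} = -1273 + 31 \frac{7 + 0}{6} = -1273 + 31 \cdot \frac{1}{6} \cdot 7 = -1273 + 31 \cdot \frac{7}{6} = -1273 + \frac{217}{6} = - \frac{7421}{6}$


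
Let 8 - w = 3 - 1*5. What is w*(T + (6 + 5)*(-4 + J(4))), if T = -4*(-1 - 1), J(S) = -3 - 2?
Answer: -910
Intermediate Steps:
J(S) = -5
w = 10 (w = 8 - (3 - 1*5) = 8 - (3 - 5) = 8 - 1*(-2) = 8 + 2 = 10)
T = 8 (T = -4*(-2) = 8)
w*(T + (6 + 5)*(-4 + J(4))) = 10*(8 + (6 + 5)*(-4 - 5)) = 10*(8 + 11*(-9)) = 10*(8 - 99) = 10*(-91) = -910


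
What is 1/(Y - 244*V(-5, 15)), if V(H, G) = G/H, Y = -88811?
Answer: -1/88079 ≈ -1.1353e-5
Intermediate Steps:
1/(Y - 244*V(-5, 15)) = 1/(-88811 - 3660/(-5)) = 1/(-88811 - 3660*(-1)/5) = 1/(-88811 - 244*(-3)) = 1/(-88811 + 732) = 1/(-88079) = -1/88079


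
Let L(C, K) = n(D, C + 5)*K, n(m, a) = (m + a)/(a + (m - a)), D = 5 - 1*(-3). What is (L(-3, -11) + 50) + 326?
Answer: 1449/4 ≈ 362.25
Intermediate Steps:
D = 8 (D = 5 + 3 = 8)
n(m, a) = (a + m)/m
L(C, K) = K*(13/8 + C/8) (L(C, K) = (((C + 5) + 8)/8)*K = (((5 + C) + 8)/8)*K = ((13 + C)/8)*K = (13/8 + C/8)*K = K*(13/8 + C/8))
(L(-3, -11) + 50) + 326 = ((⅛)*(-11)*(13 - 3) + 50) + 326 = ((⅛)*(-11)*10 + 50) + 326 = (-55/4 + 50) + 326 = 145/4 + 326 = 1449/4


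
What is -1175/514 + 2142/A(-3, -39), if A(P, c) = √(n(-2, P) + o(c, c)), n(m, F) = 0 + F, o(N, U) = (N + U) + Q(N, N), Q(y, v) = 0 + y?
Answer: -1175/514 - 357*I*√30/10 ≈ -2.286 - 195.54*I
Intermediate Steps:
Q(y, v) = y
o(N, U) = U + 2*N (o(N, U) = (N + U) + N = U + 2*N)
n(m, F) = F
A(P, c) = √(P + 3*c) (A(P, c) = √(P + (c + 2*c)) = √(P + 3*c))
-1175/514 + 2142/A(-3, -39) = -1175/514 + 2142/(√(-3 + 3*(-39))) = -1175*1/514 + 2142/(√(-3 - 117)) = -1175/514 + 2142/(√(-120)) = -1175/514 + 2142/((2*I*√30)) = -1175/514 + 2142*(-I*√30/60) = -1175/514 - 357*I*√30/10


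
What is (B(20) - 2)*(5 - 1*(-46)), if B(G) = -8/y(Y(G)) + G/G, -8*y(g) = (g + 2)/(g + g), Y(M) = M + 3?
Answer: 148869/25 ≈ 5954.8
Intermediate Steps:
Y(M) = 3 + M
y(g) = -(2 + g)/(16*g) (y(g) = -(g + 2)/(8*(g + g)) = -(2 + g)/(8*(2*g)) = -(2 + g)*1/(2*g)/8 = -(2 + g)/(16*g))
B(G) = 1 - 128*(3 + G)/(-5 - G) (B(G) = -8*16*(3 + G)/(-2 - (3 + G)) + G/G = -8*16*(3 + G)/(-2 + (-3 - G)) + 1 = -8*16*(3 + G)/(-5 - G) + 1 = -128*(3 + G)/(-5 - G) + 1 = 1 - 128*(3 + G)/(-5 - G))
(B(20) - 2)*(5 - 1*(-46)) = ((389 + 129*20)/(5 + 20) - 2)*(5 - 1*(-46)) = ((389 + 2580)/25 - 2)*(5 + 46) = ((1/25)*2969 - 2)*51 = (2969/25 - 2)*51 = (2919/25)*51 = 148869/25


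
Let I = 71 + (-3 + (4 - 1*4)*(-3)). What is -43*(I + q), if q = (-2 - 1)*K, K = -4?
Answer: -3440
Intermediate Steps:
q = 12 (q = (-2 - 1)*(-4) = -3*(-4) = 12)
I = 68 (I = 71 + (-3 + (4 - 4)*(-3)) = 71 + (-3 + 0*(-3)) = 71 + (-3 + 0) = 71 - 3 = 68)
-43*(I + q) = -43*(68 + 12) = -43*80 = -3440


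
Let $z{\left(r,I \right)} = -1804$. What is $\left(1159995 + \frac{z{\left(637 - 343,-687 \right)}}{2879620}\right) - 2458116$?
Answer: $- \frac{934523798956}{719905} \approx -1.2981 \cdot 10^{6}$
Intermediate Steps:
$\left(1159995 + \frac{z{\left(637 - 343,-687 \right)}}{2879620}\right) - 2458116 = \left(1159995 - \frac{1804}{2879620}\right) - 2458116 = \left(1159995 - \frac{451}{719905}\right) - 2458116 = \frac{835086200024}{719905} - 2458116 = - \frac{934523798956}{719905}$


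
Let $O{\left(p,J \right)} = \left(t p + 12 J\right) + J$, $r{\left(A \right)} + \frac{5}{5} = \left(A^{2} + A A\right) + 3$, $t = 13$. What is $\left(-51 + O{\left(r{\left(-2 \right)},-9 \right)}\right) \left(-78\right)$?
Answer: $2964$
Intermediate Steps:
$r{\left(A \right)} = 2 + 2 A^{2}$ ($r{\left(A \right)} = -1 + \left(\left(A^{2} + A A\right) + 3\right) = -1 + \left(\left(A^{2} + A^{2}\right) + 3\right) = -1 + \left(2 A^{2} + 3\right) = -1 + \left(3 + 2 A^{2}\right) = 2 + 2 A^{2}$)
$O{\left(p,J \right)} = 13 J + 13 p$ ($O{\left(p,J \right)} = \left(13 p + 12 J\right) + J = \left(12 J + 13 p\right) + J = 13 J + 13 p$)
$\left(-51 + O{\left(r{\left(-2 \right)},-9 \right)}\right) \left(-78\right) = \left(-51 + \left(13 \left(-9\right) + 13 \left(2 + 2 \left(-2\right)^{2}\right)\right)\right) \left(-78\right) = \left(-51 - \left(117 - 13 \left(2 + 2 \cdot 4\right)\right)\right) \left(-78\right) = \left(-51 - \left(117 - 13 \left(2 + 8\right)\right)\right) \left(-78\right) = \left(-51 + \left(-117 + 13 \cdot 10\right)\right) \left(-78\right) = \left(-51 + \left(-117 + 130\right)\right) \left(-78\right) = \left(-51 + 13\right) \left(-78\right) = \left(-38\right) \left(-78\right) = 2964$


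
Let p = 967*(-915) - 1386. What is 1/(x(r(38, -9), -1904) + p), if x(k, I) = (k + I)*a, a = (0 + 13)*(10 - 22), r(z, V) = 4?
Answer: -1/589791 ≈ -1.6955e-6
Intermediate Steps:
p = -886191 (p = -884805 - 1386 = -886191)
a = -156 (a = 13*(-12) = -156)
x(k, I) = -156*I - 156*k (x(k, I) = (k + I)*(-156) = (I + k)*(-156) = -156*I - 156*k)
1/(x(r(38, -9), -1904) + p) = 1/((-156*(-1904) - 156*4) - 886191) = 1/((297024 - 624) - 886191) = 1/(296400 - 886191) = 1/(-589791) = -1/589791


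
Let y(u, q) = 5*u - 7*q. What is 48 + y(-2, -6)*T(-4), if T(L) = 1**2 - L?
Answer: 208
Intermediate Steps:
y(u, q) = -7*q + 5*u
T(L) = 1 - L
48 + y(-2, -6)*T(-4) = 48 + (-7*(-6) + 5*(-2))*(1 - 1*(-4)) = 48 + (42 - 10)*(1 + 4) = 48 + 32*5 = 48 + 160 = 208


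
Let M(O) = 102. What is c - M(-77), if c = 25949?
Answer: 25847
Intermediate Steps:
c - M(-77) = 25949 - 1*102 = 25949 - 102 = 25847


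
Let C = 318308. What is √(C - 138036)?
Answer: 4*√11267 ≈ 424.58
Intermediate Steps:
√(C - 138036) = √(318308 - 138036) = √180272 = 4*√11267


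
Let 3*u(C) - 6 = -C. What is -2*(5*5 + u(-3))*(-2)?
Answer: 112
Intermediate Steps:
u(C) = 2 - C/3 (u(C) = 2 + (-C)/3 = 2 - C/3)
-2*(5*5 + u(-3))*(-2) = -2*(5*5 + (2 - ⅓*(-3)))*(-2) = -2*(25 + (2 + 1))*(-2) = -2*(25 + 3)*(-2) = -2*28*(-2) = -56*(-2) = 112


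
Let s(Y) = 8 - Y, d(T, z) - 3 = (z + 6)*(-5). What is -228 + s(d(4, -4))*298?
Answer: 4242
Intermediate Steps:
d(T, z) = -27 - 5*z (d(T, z) = 3 + (z + 6)*(-5) = 3 + (6 + z)*(-5) = 3 + (-30 - 5*z) = -27 - 5*z)
-228 + s(d(4, -4))*298 = -228 + (8 - (-27 - 5*(-4)))*298 = -228 + (8 - (-27 + 20))*298 = -228 + (8 - 1*(-7))*298 = -228 + (8 + 7)*298 = -228 + 15*298 = -228 + 4470 = 4242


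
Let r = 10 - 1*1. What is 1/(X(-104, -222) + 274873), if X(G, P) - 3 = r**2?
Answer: 1/274957 ≈ 3.6369e-6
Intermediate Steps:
r = 9 (r = 10 - 1 = 9)
X(G, P) = 84 (X(G, P) = 3 + 9**2 = 3 + 81 = 84)
1/(X(-104, -222) + 274873) = 1/(84 + 274873) = 1/274957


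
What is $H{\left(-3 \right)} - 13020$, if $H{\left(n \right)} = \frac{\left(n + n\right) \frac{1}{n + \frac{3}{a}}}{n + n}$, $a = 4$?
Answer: $- \frac{117184}{9} \approx -13020.0$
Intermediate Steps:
$H{\left(n \right)} = \frac{1}{\frac{3}{4} + n}$ ($H{\left(n \right)} = \frac{\left(n + n\right) \frac{1}{n + \frac{3}{4}}}{n + n} = \frac{2 n \frac{1}{n + 3 \cdot \frac{1}{4}}}{2 n} = \frac{1}{2 n} \frac{2 n}{n + \frac{3}{4}} = \frac{1}{2 n} \frac{2 n}{\frac{3}{4} + n} = \frac{1}{\frac{3}{4} + n}$)
$H{\left(-3 \right)} - 13020 = \frac{4}{3 + 4 \left(-3\right)} - 13020 = \frac{4}{3 - 12} - 13020 = \frac{4}{-9} - 13020 = 4 \left(- \frac{1}{9}\right) - 13020 = - \frac{4}{9} - 13020 = - \frac{117184}{9}$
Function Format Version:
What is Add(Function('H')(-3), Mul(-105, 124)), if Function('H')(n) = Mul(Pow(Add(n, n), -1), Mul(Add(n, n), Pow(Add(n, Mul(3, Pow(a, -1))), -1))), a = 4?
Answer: Rational(-117184, 9) ≈ -13020.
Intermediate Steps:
Function('H')(n) = Pow(Add(Rational(3, 4), n), -1) (Function('H')(n) = Mul(Pow(Add(n, n), -1), Mul(Add(n, n), Pow(Add(n, Mul(3, Pow(4, -1))), -1))) = Mul(Pow(Mul(2, n), -1), Mul(Mul(2, n), Pow(Add(n, Mul(3, Rational(1, 4))), -1))) = Mul(Mul(Rational(1, 2), Pow(n, -1)), Mul(Mul(2, n), Pow(Add(n, Rational(3, 4)), -1))) = Mul(Mul(Rational(1, 2), Pow(n, -1)), Mul(Mul(2, n), Pow(Add(Rational(3, 4), n), -1))) = Mul(Mul(Rational(1, 2), Pow(n, -1)), Mul(2, n, Pow(Add(Rational(3, 4), n), -1))) = Pow(Add(Rational(3, 4), n), -1))
Add(Function('H')(-3), Mul(-105, 124)) = Add(Mul(4, Pow(Add(3, Mul(4, -3)), -1)), Mul(-105, 124)) = Add(Mul(4, Pow(Add(3, -12), -1)), -13020) = Add(Mul(4, Pow(-9, -1)), -13020) = Add(Mul(4, Rational(-1, 9)), -13020) = Add(Rational(-4, 9), -13020) = Rational(-117184, 9)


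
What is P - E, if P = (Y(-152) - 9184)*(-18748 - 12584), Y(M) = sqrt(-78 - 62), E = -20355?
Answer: 287773443 - 62664*I*sqrt(35) ≈ 2.8777e+8 - 3.7073e+5*I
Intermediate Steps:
Y(M) = 2*I*sqrt(35) (Y(M) = sqrt(-140) = 2*I*sqrt(35))
P = 287753088 - 62664*I*sqrt(35) (P = (2*I*sqrt(35) - 9184)*(-18748 - 12584) = (-9184 + 2*I*sqrt(35))*(-31332) = 287753088 - 62664*I*sqrt(35) ≈ 2.8775e+8 - 3.7073e+5*I)
P - E = (287753088 - 62664*I*sqrt(35)) - 1*(-20355) = (287753088 - 62664*I*sqrt(35)) + 20355 = 287773443 - 62664*I*sqrt(35)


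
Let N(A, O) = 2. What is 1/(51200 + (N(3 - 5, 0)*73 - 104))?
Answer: 1/51242 ≈ 1.9515e-5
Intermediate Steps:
1/(51200 + (N(3 - 5, 0)*73 - 104)) = 1/(51200 + (2*73 - 104)) = 1/(51200 + (146 - 104)) = 1/(51200 + 42) = 1/51242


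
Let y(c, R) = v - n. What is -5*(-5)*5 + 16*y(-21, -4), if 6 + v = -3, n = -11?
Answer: 157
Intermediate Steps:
v = -9 (v = -6 - 3 = -9)
y(c, R) = 2 (y(c, R) = -9 - 1*(-11) = -9 + 11 = 2)
-5*(-5)*5 + 16*y(-21, -4) = -5*(-5)*5 + 16*2 = 25*5 + 32 = 125 + 32 = 157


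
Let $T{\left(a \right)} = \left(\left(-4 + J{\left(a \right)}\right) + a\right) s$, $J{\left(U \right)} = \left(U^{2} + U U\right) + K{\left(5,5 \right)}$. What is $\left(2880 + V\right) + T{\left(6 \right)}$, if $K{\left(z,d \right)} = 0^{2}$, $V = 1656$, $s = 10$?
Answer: $5276$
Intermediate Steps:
$K{\left(z,d \right)} = 0$
$J{\left(U \right)} = 2 U^{2}$ ($J{\left(U \right)} = \left(U^{2} + U U\right) + 0 = \left(U^{2} + U^{2}\right) + 0 = 2 U^{2} + 0 = 2 U^{2}$)
$T{\left(a \right)} = -40 + 10 a + 20 a^{2}$ ($T{\left(a \right)} = \left(\left(-4 + 2 a^{2}\right) + a\right) 10 = \left(-4 + a + 2 a^{2}\right) 10 = -40 + 10 a + 20 a^{2}$)
$\left(2880 + V\right) + T{\left(6 \right)} = \left(2880 + 1656\right) + \left(-40 + 10 \cdot 6 + 20 \cdot 6^{2}\right) = 4536 + \left(-40 + 60 + 20 \cdot 36\right) = 4536 + \left(-40 + 60 + 720\right) = 4536 + 740 = 5276$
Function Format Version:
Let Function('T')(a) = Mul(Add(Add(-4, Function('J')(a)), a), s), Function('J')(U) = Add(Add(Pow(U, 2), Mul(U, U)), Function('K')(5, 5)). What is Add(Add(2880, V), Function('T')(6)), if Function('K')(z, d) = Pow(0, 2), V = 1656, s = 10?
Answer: 5276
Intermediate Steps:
Function('K')(z, d) = 0
Function('J')(U) = Mul(2, Pow(U, 2)) (Function('J')(U) = Add(Add(Pow(U, 2), Mul(U, U)), 0) = Add(Add(Pow(U, 2), Pow(U, 2)), 0) = Add(Mul(2, Pow(U, 2)), 0) = Mul(2, Pow(U, 2)))
Function('T')(a) = Add(-40, Mul(10, a), Mul(20, Pow(a, 2))) (Function('T')(a) = Mul(Add(Add(-4, Mul(2, Pow(a, 2))), a), 10) = Mul(Add(-4, a, Mul(2, Pow(a, 2))), 10) = Add(-40, Mul(10, a), Mul(20, Pow(a, 2))))
Add(Add(2880, V), Function('T')(6)) = Add(Add(2880, 1656), Add(-40, Mul(10, 6), Mul(20, Pow(6, 2)))) = Add(4536, Add(-40, 60, Mul(20, 36))) = Add(4536, Add(-40, 60, 720)) = Add(4536, 740) = 5276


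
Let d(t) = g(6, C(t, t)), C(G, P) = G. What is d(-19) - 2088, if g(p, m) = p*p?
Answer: -2052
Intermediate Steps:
g(p, m) = p**2
d(t) = 36 (d(t) = 6**2 = 36)
d(-19) - 2088 = 36 - 2088 = -2052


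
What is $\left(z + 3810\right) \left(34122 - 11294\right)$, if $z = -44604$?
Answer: $-931245432$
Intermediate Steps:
$\left(z + 3810\right) \left(34122 - 11294\right) = \left(-44604 + 3810\right) \left(34122 - 11294\right) = \left(-40794\right) 22828 = -931245432$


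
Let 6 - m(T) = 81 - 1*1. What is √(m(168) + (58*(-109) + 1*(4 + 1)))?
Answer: I*√6391 ≈ 79.944*I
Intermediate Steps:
m(T) = -74 (m(T) = 6 - (81 - 1*1) = 6 - (81 - 1) = 6 - 1*80 = 6 - 80 = -74)
√(m(168) + (58*(-109) + 1*(4 + 1))) = √(-74 + (58*(-109) + 1*(4 + 1))) = √(-74 + (-6322 + 1*5)) = √(-74 + (-6322 + 5)) = √(-74 - 6317) = √(-6391) = I*√6391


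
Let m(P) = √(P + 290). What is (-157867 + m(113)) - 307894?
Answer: -465761 + √403 ≈ -4.6574e+5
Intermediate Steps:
m(P) = √(290 + P)
(-157867 + m(113)) - 307894 = (-157867 + √(290 + 113)) - 307894 = (-157867 + √403) - 307894 = -465761 + √403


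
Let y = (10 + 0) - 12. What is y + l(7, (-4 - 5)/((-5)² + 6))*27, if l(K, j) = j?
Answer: -305/31 ≈ -9.8387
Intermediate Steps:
y = -2 (y = 10 - 12 = -2)
y + l(7, (-4 - 5)/((-5)² + 6))*27 = -2 + ((-4 - 5)/((-5)² + 6))*27 = -2 - 9/(25 + 6)*27 = -2 - 9/31*27 = -2 - 243/31 = -305/31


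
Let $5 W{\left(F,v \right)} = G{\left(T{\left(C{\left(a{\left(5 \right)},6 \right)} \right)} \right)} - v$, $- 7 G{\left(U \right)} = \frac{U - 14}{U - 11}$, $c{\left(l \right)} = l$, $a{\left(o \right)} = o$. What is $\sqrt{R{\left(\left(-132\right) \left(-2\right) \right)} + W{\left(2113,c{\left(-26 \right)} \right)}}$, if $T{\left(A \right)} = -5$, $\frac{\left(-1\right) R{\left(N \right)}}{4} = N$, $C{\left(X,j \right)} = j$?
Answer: $\frac{i \sqrt{20596345}}{140} \approx 32.417 i$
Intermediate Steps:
$R{\left(N \right)} = - 4 N$
$G{\left(U \right)} = - \frac{-14 + U}{7 \left(-11 + U\right)}$ ($G{\left(U \right)} = - \frac{\left(U - 14\right) \frac{1}{U - 11}}{7} = - \frac{\left(-14 + U\right) \frac{1}{-11 + U}}{7} = - \frac{\frac{1}{-11 + U} \left(-14 + U\right)}{7} = - \frac{-14 + U}{7 \left(-11 + U\right)}$)
$W{\left(F,v \right)} = - \frac{19}{560} - \frac{v}{5}$ ($W{\left(F,v \right)} = \frac{\frac{14 - -5}{7 \left(-11 - 5\right)} - v}{5} = \frac{\frac{14 + 5}{7 \left(-16\right)} - v}{5} = \frac{\frac{1}{7} \left(- \frac{1}{16}\right) 19 - v}{5} = \frac{- \frac{19}{112} - v}{5} = - \frac{19}{560} - \frac{v}{5}$)
$\sqrt{R{\left(\left(-132\right) \left(-2\right) \right)} + W{\left(2113,c{\left(-26 \right)} \right)}} = \sqrt{- 4 \left(\left(-132\right) \left(-2\right)\right) - - \frac{2893}{560}} = \sqrt{\left(-4\right) 264 + \left(- \frac{19}{560} + \frac{26}{5}\right)} = \sqrt{-1056 + \frac{2893}{560}} = \sqrt{- \frac{588467}{560}} = \frac{i \sqrt{20596345}}{140}$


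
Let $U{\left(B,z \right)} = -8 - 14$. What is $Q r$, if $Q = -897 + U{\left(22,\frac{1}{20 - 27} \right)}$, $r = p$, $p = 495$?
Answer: $-454905$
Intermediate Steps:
$U{\left(B,z \right)} = -22$
$r = 495$
$Q = -919$ ($Q = -897 - 22 = -919$)
$Q r = \left(-919\right) 495 = -454905$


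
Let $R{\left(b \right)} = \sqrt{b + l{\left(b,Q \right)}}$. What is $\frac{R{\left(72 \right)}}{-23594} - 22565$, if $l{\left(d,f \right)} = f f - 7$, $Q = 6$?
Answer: $-22565 - \frac{\sqrt{101}}{23594} \approx -22565.0$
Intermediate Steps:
$l{\left(d,f \right)} = -7 + f^{2}$ ($l{\left(d,f \right)} = f^{2} - 7 = -7 + f^{2}$)
$R{\left(b \right)} = \sqrt{29 + b}$ ($R{\left(b \right)} = \sqrt{b - \left(7 - 6^{2}\right)} = \sqrt{b + \left(-7 + 36\right)} = \sqrt{b + 29} = \sqrt{29 + b}$)
$\frac{R{\left(72 \right)}}{-23594} - 22565 = \frac{\sqrt{29 + 72}}{-23594} - 22565 = \sqrt{101} \left(- \frac{1}{23594}\right) - 22565 = - \frac{\sqrt{101}}{23594} - 22565 = -22565 - \frac{\sqrt{101}}{23594}$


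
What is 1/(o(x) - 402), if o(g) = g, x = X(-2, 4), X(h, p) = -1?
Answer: -1/403 ≈ -0.0024814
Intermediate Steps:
x = -1
1/(o(x) - 402) = 1/(-1 - 402) = 1/(-403) = -1/403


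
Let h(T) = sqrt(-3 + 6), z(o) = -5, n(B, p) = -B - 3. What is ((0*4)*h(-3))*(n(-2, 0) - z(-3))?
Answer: 0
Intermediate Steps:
n(B, p) = -3 - B
h(T) = sqrt(3)
((0*4)*h(-3))*(n(-2, 0) - z(-3)) = ((0*4)*sqrt(3))*((-3 - 1*(-2)) - 1*(-5)) = (0*sqrt(3))*((-3 + 2) + 5) = 0*(-1 + 5) = 0*4 = 0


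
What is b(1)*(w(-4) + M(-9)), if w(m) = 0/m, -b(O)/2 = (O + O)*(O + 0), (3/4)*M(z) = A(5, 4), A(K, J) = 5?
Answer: -80/3 ≈ -26.667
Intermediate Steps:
M(z) = 20/3 (M(z) = (4/3)*5 = 20/3)
b(O) = -4*O² (b(O) = -2*(O + O)*(O + 0) = -2*2*O*O = -4*O²)
w(m) = 0
b(1)*(w(-4) + M(-9)) = (-4*1²)*(0 + 20/3) = -4*1*(20/3) = -4*20/3 = -80/3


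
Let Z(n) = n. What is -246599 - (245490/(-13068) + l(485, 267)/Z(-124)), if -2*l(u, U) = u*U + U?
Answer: -33367861243/135036 ≈ -2.4710e+5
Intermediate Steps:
l(u, U) = -U/2 - U*u/2 (l(u, U) = -(u*U + U)/2 = -(U*u + U)/2 = -(U + U*u)/2 = -U/2 - U*u/2)
-246599 - (245490/(-13068) + l(485, 267)/Z(-124)) = -246599 - (245490/(-13068) - 1/2*267*(1 + 485)/(-124)) = -246599 - (245490*(-1/13068) - 1/2*267*486*(-1/124)) = -246599 - (-40915/2178 - 64881*(-1/124)) = -246599 - (-40915/2178 + 64881/124) = -246599 - 1*68118679/135036 = -246599 - 68118679/135036 = -33367861243/135036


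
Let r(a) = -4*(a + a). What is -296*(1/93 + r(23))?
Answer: 5064856/93 ≈ 54461.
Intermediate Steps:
r(a) = -8*a
-296*(1/93 + r(23)) = -296*(1/93 - 8*23) = -296*(1/93 - 184) = -296*(-17111/93) = 5064856/93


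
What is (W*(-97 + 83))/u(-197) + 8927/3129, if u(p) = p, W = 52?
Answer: 4036531/616413 ≈ 6.5484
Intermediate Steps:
(W*(-97 + 83))/u(-197) + 8927/3129 = (52*(-97 + 83))/(-197) + 8927/3129 = (52*(-14))*(-1/197) + 8927*(1/3129) = -728*(-1/197) + 8927/3129 = 728/197 + 8927/3129 = 4036531/616413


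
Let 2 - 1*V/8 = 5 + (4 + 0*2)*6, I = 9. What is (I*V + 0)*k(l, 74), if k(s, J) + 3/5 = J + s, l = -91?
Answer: 171072/5 ≈ 34214.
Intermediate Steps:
k(s, J) = -⅗ + J + s (k(s, J) = -⅗ + (J + s) = -⅗ + J + s)
V = -216 (V = 16 - 8*(5 + (4 + 0*2)*6) = 16 - 8*(5 + (4 + 0)*6) = 16 - 8*(5 + 4*6) = 16 - 8*(5 + 24) = 16 - 8*29 = 16 - 232 = -216)
(I*V + 0)*k(l, 74) = (9*(-216) + 0)*(-⅗ + 74 - 91) = (-1944 + 0)*(-88/5) = -1944*(-88/5) = 171072/5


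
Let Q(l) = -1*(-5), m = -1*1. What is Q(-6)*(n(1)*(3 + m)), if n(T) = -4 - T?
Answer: -50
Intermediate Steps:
m = -1
Q(l) = 5
Q(-6)*(n(1)*(3 + m)) = 5*((-4 - 1*1)*(3 - 1)) = 5*((-4 - 1)*2) = 5*(-5*2) = 5*(-10) = -50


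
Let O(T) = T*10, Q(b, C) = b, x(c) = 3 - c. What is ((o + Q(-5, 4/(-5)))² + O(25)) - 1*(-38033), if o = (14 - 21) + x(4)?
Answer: 38452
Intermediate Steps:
o = -8 (o = (14 - 21) + (3 - 1*4) = -7 + (3 - 4) = -7 - 1 = -8)
O(T) = 10*T
((o + Q(-5, 4/(-5)))² + O(25)) - 1*(-38033) = ((-8 - 5)² + 10*25) - 1*(-38033) = ((-13)² + 250) + 38033 = (169 + 250) + 38033 = 419 + 38033 = 38452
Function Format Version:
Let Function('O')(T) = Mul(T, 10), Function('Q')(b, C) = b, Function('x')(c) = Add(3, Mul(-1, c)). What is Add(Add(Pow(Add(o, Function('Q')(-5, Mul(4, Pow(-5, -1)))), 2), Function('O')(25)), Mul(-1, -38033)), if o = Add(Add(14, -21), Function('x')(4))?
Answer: 38452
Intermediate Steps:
o = -8 (o = Add(Add(14, -21), Add(3, Mul(-1, 4))) = Add(-7, Add(3, -4)) = Add(-7, -1) = -8)
Function('O')(T) = Mul(10, T)
Add(Add(Pow(Add(o, Function('Q')(-5, Mul(4, Pow(-5, -1)))), 2), Function('O')(25)), Mul(-1, -38033)) = Add(Add(Pow(Add(-8, -5), 2), Mul(10, 25)), Mul(-1, -38033)) = Add(Add(Pow(-13, 2), 250), 38033) = Add(Add(169, 250), 38033) = Add(419, 38033) = 38452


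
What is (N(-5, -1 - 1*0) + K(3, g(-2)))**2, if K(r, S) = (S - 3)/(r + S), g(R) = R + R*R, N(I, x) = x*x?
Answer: 16/25 ≈ 0.64000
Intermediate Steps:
N(I, x) = x**2
g(R) = R + R**2
K(r, S) = (-3 + S)/(S + r)
(N(-5, -1 - 1*0) + K(3, g(-2)))**2 = ((-1 - 1*0)**2 + (-3 - 2*(1 - 2))/(-2*(1 - 2) + 3))**2 = ((-1 + 0)**2 + (-3 - 2*(-1))/(-2*(-1) + 3))**2 = ((-1)**2 + (-3 + 2)/(2 + 3))**2 = (1 - 1/5)**2 = (4/5)**2 = 16/25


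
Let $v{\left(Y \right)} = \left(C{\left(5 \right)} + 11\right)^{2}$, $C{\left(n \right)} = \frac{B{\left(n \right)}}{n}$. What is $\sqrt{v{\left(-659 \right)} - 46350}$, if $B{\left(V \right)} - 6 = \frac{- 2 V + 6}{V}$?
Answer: $\frac{i \sqrt{28878149}}{25} \approx 214.95 i$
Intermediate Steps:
$B{\left(V \right)} = 6 + \frac{6 - 2 V}{V}$ ($B{\left(V \right)} = 6 + \frac{- 2 V + 6}{V} = 6 + \frac{6 - 2 V}{V}$)
$C{\left(n \right)} = \frac{4 + \frac{6}{n}}{n}$
$v{\left(Y \right)} = \frac{90601}{625}$ ($v{\left(Y \right)} = \left(\frac{2 \left(3 + 2 \cdot 5\right)}{25} + 11\right)^{2} = \left(2 \cdot \frac{1}{25} \left(3 + 10\right) + 11\right)^{2} = \left(2 \cdot \frac{1}{25} \cdot 13 + 11\right)^{2} = \left(\frac{26}{25} + 11\right)^{2} = \left(\frac{301}{25}\right)^{2} = \frac{90601}{625}$)
$\sqrt{v{\left(-659 \right)} - 46350} = \sqrt{\frac{90601}{625} - 46350} = \sqrt{- \frac{28878149}{625}} = \frac{i \sqrt{28878149}}{25}$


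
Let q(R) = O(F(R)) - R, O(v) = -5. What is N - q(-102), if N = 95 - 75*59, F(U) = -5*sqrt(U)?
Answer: -4427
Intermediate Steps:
q(R) = -5 - R
N = -4330 (N = 95 - 4425 = -4330)
N - q(-102) = -4330 - (-5 - 1*(-102)) = -4330 - (-5 + 102) = -4330 - 1*97 = -4330 - 97 = -4427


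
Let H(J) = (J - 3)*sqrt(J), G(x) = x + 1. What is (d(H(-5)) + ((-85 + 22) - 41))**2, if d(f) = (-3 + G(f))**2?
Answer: 171280 - 26880*I*sqrt(5) ≈ 1.7128e+5 - 60106.0*I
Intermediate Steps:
G(x) = 1 + x
H(J) = sqrt(J)*(-3 + J) (H(J) = (-3 + J)*sqrt(J) = sqrt(J)*(-3 + J))
d(f) = (-2 + f)**2 (d(f) = (-3 + (1 + f))**2 = (-2 + f)**2)
(d(H(-5)) + ((-85 + 22) - 41))**2 = ((-2 + sqrt(-5)*(-3 - 5))**2 + ((-85 + 22) - 41))**2 = ((-2 + (I*sqrt(5))*(-8))**2 + (-63 - 41))**2 = ((-2 - 8*I*sqrt(5))**2 - 104)**2 = (-104 + (-2 - 8*I*sqrt(5))**2)**2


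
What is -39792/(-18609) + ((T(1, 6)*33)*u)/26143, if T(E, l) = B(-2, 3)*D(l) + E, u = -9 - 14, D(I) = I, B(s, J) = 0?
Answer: 342052675/162165029 ≈ 2.1093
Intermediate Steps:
u = -23
T(E, l) = E (T(E, l) = 0*l + E = 0 + E = E)
-39792/(-18609) + ((T(1, 6)*33)*u)/26143 = -39792/(-18609) + ((1*33)*(-23))/26143 = -39792*(-1/18609) + (33*(-23))*(1/26143) = 13264/6203 - 759*1/26143 = 13264/6203 - 759/26143 = 342052675/162165029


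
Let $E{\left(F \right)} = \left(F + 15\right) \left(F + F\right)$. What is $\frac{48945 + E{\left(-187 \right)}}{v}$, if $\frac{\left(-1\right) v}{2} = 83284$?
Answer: $- \frac{113273}{166568} \approx -0.68004$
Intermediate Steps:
$v = -166568$ ($v = \left(-2\right) 83284 = -166568$)
$E{\left(F \right)} = 2 F \left(15 + F\right)$ ($E{\left(F \right)} = \left(15 + F\right) 2 F = 2 F \left(15 + F\right)$)
$\frac{48945 + E{\left(-187 \right)}}{v} = \frac{48945 + 2 \left(-187\right) \left(15 - 187\right)}{-166568} = \left(48945 + 2 \left(-187\right) \left(-172\right)\right) \left(- \frac{1}{166568}\right) = \left(48945 + 64328\right) \left(- \frac{1}{166568}\right) = 113273 \left(- \frac{1}{166568}\right) = - \frac{113273}{166568}$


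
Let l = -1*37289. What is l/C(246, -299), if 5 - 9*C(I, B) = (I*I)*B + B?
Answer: -335601/18094588 ≈ -0.018547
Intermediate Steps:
C(I, B) = 5/9 - B/9 - B*I²/9 (C(I, B) = 5/9 - ((I*I)*B + B)/9 = 5/9 - (I²*B + B)/9 = 5/9 - (B*I² + B)/9 = 5/9 - (B + B*I²)/9 = 5/9 + (-B/9 - B*I²/9) = 5/9 - B/9 - B*I²/9)
l = -37289
l/C(246, -299) = -37289/(5/9 - ⅑*(-299) - ⅑*(-299)*246²) = -37289/(5/9 + 299/9 - ⅑*(-299)*60516) = -37289/(5/9 + 299/9 + 2010476) = -37289/18094588/9 = -37289*9/18094588 = -335601/18094588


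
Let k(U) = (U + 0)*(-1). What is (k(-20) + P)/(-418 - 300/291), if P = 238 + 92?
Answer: -16975/20323 ≈ -0.83526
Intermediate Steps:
P = 330
k(U) = -U (k(U) = U*(-1) = -U)
(k(-20) + P)/(-418 - 300/291) = (-1*(-20) + 330)/(-418 - 300/291) = (20 + 330)/(-418 - 300*1/291) = 350/(-418 - 100/97) = 350/(-40646/97) = 350*(-97/40646) = -16975/20323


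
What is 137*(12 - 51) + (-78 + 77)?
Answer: -5344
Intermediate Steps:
137*(12 - 51) + (-78 + 77) = 137*(-39) - 1 = -5343 - 1 = -5344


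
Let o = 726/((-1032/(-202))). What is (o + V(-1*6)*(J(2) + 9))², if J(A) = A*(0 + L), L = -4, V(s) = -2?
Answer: 145178401/7396 ≈ 19629.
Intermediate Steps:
J(A) = -4*A (J(A) = A*(0 - 4) = A*(-4) = -4*A)
o = 12221/86 (o = 726/((-1032*(-1/202))) = 726/(516/101) = 726*(101/516) = 12221/86 ≈ 142.10)
(o + V(-1*6)*(J(2) + 9))² = (12221/86 - 2*(-4*2 + 9))² = (12221/86 - 2*(-8 + 9))² = (12221/86 - 2*1)² = (12221/86 - 2)² = (12049/86)² = 145178401/7396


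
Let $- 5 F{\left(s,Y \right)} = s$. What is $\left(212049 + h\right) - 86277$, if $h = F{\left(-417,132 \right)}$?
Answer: $\frac{629277}{5} \approx 1.2586 \cdot 10^{5}$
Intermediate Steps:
$F{\left(s,Y \right)} = - \frac{s}{5}$
$h = \frac{417}{5}$ ($h = \left(- \frac{1}{5}\right) \left(-417\right) = \frac{417}{5} \approx 83.4$)
$\left(212049 + h\right) - 86277 = \left(212049 + \frac{417}{5}\right) - 86277 = \frac{1060662}{5} - 86277 = \frac{629277}{5}$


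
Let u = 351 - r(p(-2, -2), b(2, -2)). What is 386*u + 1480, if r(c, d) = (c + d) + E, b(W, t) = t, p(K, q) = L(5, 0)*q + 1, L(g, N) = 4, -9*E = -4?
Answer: 1262416/9 ≈ 1.4027e+5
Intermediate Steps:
E = 4/9 (E = -⅑*(-4) = 4/9 ≈ 0.44444)
p(K, q) = 1 + 4*q (p(K, q) = 4*q + 1 = 1 + 4*q)
r(c, d) = 4/9 + c + d (r(c, d) = (c + d) + 4/9 = 4/9 + c + d)
u = 3236/9 (u = 351 - (4/9 + (1 + 4*(-2)) - 2) = 351 - (4/9 + (1 - 8) - 2) = 351 - (4/9 - 7 - 2) = 351 - 1*(-77/9) = 351 + 77/9 = 3236/9 ≈ 359.56)
386*u + 1480 = 386*(3236/9) + 1480 = 1249096/9 + 1480 = 1262416/9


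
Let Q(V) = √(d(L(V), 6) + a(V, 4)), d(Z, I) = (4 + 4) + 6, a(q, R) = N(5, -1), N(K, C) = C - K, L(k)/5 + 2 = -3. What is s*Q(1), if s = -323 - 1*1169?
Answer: -2984*√2 ≈ -4220.0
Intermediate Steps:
L(k) = -25 (L(k) = -10 + 5*(-3) = -10 - 15 = -25)
a(q, R) = -6 (a(q, R) = -1 - 1*5 = -1 - 5 = -6)
d(Z, I) = 14 (d(Z, I) = 8 + 6 = 14)
Q(V) = 2*√2 (Q(V) = √(14 - 6) = √8 = 2*√2)
s = -1492 (s = -323 - 1169 = -1492)
s*Q(1) = -2984*√2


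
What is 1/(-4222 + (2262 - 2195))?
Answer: -1/4155 ≈ -0.00024067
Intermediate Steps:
1/(-4222 + (2262 - 2195)) = 1/(-4222 + 67) = 1/(-4155) = -1/4155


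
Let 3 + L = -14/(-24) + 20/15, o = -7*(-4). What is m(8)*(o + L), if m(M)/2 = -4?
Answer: -646/3 ≈ -215.33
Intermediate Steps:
m(M) = -8 (m(M) = 2*(-4) = -8)
o = 28
L = -13/12 (L = -3 + (-14/(-24) + 20/15) = -3 + (-14*(-1/24) + 20*(1/15)) = -3 + (7/12 + 4/3) = -3 + 23/12 = -13/12 ≈ -1.0833)
m(8)*(o + L) = -8*(28 - 13/12) = -8*323/12 = -646/3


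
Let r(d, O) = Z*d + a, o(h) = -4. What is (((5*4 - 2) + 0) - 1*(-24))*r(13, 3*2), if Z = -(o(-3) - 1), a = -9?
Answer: 2352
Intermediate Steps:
Z = 5 (Z = -(-4 - 1) = -1*(-5) = 5)
r(d, O) = -9 + 5*d (r(d, O) = 5*d - 9 = -9 + 5*d)
(((5*4 - 2) + 0) - 1*(-24))*r(13, 3*2) = (((5*4 - 2) + 0) - 1*(-24))*(-9 + 5*13) = (((20 - 2) + 0) + 24)*(-9 + 65) = ((18 + 0) + 24)*56 = (18 + 24)*56 = 42*56 = 2352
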